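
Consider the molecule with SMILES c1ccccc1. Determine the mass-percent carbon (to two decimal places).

Atom tally by fragment:
  benzene ring core → C:6 H:6
Element totals:
  C: 6
  H: 6
Molecular formula: C6H6.
Molar mass = 78.114 g/mol.
Mass from C: 6 × 12.011 = 72.066 g/mol.
%C = 72.066 / 78.114 × 100 = 92.26%.

92.26%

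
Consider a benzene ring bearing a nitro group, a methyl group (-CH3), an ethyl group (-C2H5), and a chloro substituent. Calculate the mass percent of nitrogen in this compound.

Atom tally by fragment:
  benzene ring core → C:6 H:6
  (− 4 ring H displaced by substituents)
  + NO2 → N:1 O:2
  + CH3 → C:1 H:3
  + C2H5 → C:2 H:5
  + Cl → Cl:1
Element totals:
  C: 9
  H: 10
  Cl: 1
  N: 1
  O: 2
Molecular formula: C9H10ClNO2.
Molar mass = 199.634 g/mol.
Mass from N: 1 × 14.007 = 14.007 g/mol.
%N = 14.007 / 199.634 × 100 = 7.02%.

7.02%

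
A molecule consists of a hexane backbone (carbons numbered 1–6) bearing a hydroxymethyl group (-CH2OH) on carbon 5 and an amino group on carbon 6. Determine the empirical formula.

C7H17NO

Atom tally by fragment:
  CH3 → C:1 H:3
  CH2 → C:1 H:2
  CH2 → C:1 H:2
  CH2 → C:1 H:2
  CH(CH2OH) → C:2 H:4 O:1
  CH2NH2 → C:1 H:4 N:1
Element totals:
  C: 7
  H: 17
  N: 1
  O: 1
Molecular formula: C7H17NO.
gcd of subscripts (7, 17, 1, 1) = 1, so the empirical formula equals the molecular formula.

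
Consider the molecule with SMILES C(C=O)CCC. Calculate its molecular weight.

86.13 g/mol

Atom tally by fragment:
  OHCCH2 → C:2 H:3 O:1
  CH2 → C:1 H:2
  CH2 → C:1 H:2
  CH3 → C:1 H:3
Element totals:
  C: 5
  H: 10
  O: 1
Molecular formula: C5H10O.
  M = 5(12.011) + 10(1.008) + 15.999
    = 60.055 + 10.080 + 15.999 = 86.134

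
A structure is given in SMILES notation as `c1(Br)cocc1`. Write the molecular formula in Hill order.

C4H3BrO

Atom tally by fragment:
  furan ring core → C:4 H:4 O:1
  (− 1 ring H displaced by substituents)
  + Br → Br:1
Element totals:
  C: 4
  H: 3
  Br: 1
  O: 1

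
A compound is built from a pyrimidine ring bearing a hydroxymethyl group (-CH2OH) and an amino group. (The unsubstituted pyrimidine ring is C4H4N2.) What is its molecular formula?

C5H7N3O

Atom tally by fragment:
  pyrimidine ring core → C:4 H:4 N:2
  (− 2 ring H displaced by substituents)
  + CH2OH → C:1 H:3 O:1
  + NH2 → N:1 H:2
Element totals:
  C: 5
  H: 7
  N: 3
  O: 1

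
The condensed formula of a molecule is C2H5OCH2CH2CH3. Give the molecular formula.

C5H12O

Element totals:
  C: 5
  H: 12
  O: 1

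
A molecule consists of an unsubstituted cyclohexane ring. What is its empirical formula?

CH2

Atom tally by fragment:
  cyclohexane ring core → C:6 H:12
Element totals:
  C: 6
  H: 12
Molecular formula: C6H12.
gcd of subscripts = 6; dividing each by 6:
  C: 6/6 = 1
  H: 12/6 = 2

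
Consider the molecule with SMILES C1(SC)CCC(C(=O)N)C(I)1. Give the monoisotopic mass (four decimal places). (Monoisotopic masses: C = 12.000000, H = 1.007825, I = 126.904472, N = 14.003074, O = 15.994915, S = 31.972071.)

284.9684

Atom tally by fragment:
  cyclopentane ring core → C:5 H:10
  (− 3 ring H displaced by substituents)
  + SCH3 → C:1 H:3 S:1
  + CONH2 → C:1 H:2 O:1 N:1
  + I → I:1
Element totals:
  C: 7
  H: 12
  I: 1
  N: 1
  O: 1
  S: 1
Molecular formula: C7H12INOS.
  M = 7(12.0) + 12(1.007825) + 126.904472 + 14.003074 + 15.994915 + 31.972071
    = 84.000000 + 12.093900 + 126.904472 + 14.003074 + 15.994915 + 31.972071 = 284.968432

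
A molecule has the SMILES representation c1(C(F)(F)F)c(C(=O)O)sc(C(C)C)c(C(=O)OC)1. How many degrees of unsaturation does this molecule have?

5

Atom tally by fragment:
  thiophene ring core → C:4 H:4 S:1
  (− 4 ring H displaced by substituents)
  + CF3 → C:1 F:3
  + COOH → C:1 H:1 O:2
  + CH(CH3)2 → C:3 H:7
  + COOCH3 → C:2 H:3 O:2
Element totals:
  C: 11
  H: 11
  F: 3
  O: 4
  S: 1
Molecular formula: C11H11F3O4S.
DoU = (2C + 2 + N − H − X) / 2 = (2·11 + 2 + 0 − 11 − 3) / 2 = 5.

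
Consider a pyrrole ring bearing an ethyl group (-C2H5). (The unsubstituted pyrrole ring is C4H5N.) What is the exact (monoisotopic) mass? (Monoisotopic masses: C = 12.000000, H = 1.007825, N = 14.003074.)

95.0735

Atom tally by fragment:
  pyrrole ring core → C:4 H:5 N:1
  (− 1 ring H displaced by substituents)
  + C2H5 → C:2 H:5
Element totals:
  C: 6
  H: 9
  N: 1
Molecular formula: C6H9N.
  M = 6(12.0) + 9(1.007825) + 14.003074
    = 72.000000 + 9.070425 + 14.003074 = 95.073499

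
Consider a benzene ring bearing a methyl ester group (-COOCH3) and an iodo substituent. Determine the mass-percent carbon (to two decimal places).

36.67%

Atom tally by fragment:
  benzene ring core → C:6 H:6
  (− 2 ring H displaced by substituents)
  + COOCH3 → C:2 H:3 O:2
  + I → I:1
Element totals:
  C: 8
  H: 7
  I: 1
  O: 2
Molecular formula: C8H7IO2.
Molar mass = 262.046 g/mol.
Mass from C: 8 × 12.011 = 96.088 g/mol.
%C = 96.088 / 262.046 × 100 = 36.67%.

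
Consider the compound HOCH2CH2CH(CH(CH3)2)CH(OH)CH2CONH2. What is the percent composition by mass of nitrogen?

Atom tally by fragment:
  HOCH2CH2 → C:2 H:5 O:1
  CH(CH(CH3)2) → C:4 H:8
  CH(OH) → C:1 H:2 O:1
  CH2CONH2 → C:2 H:4 O:1 N:1
Element totals:
  C: 9
  H: 19
  N: 1
  O: 3
Molecular formula: C9H19NO3.
Molar mass = 189.255 g/mol.
Mass from N: 1 × 14.007 = 14.007 g/mol.
%N = 14.007 / 189.255 × 100 = 7.40%.

7.40%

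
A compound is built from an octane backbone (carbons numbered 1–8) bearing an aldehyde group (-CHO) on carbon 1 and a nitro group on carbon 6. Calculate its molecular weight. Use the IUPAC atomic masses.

Atom tally by fragment:
  OHCCH2 → C:2 H:3 O:1
  CH2 → C:1 H:2
  CH2 → C:1 H:2
  CH2 → C:1 H:2
  CH2 → C:1 H:2
  CH(NO2) → C:1 H:1 N:1 O:2
  CH2 → C:1 H:2
  CH3 → C:1 H:3
Element totals:
  C: 9
  H: 17
  N: 1
  O: 3
Molecular formula: C9H17NO3.
  M = 9(12.011) + 17(1.008) + 14.007 + 3(15.999)
    = 108.099 + 17.136 + 14.007 + 47.997 = 187.239

187.24 g/mol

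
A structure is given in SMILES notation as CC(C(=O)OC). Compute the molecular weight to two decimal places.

88.11 g/mol

Atom tally by fragment:
  CH3 → C:1 H:3
  CH2COOCH3 → C:3 H:5 O:2
Element totals:
  C: 4
  H: 8
  O: 2
Molecular formula: C4H8O2.
  M = 4(12.011) + 8(1.008) + 2(15.999)
    = 48.044 + 8.064 + 31.998 = 88.106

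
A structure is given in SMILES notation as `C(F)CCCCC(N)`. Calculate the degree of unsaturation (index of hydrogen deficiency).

0

Atom tally by fragment:
  FCH2 → C:1 H:2 F:1
  CH2 → C:1 H:2
  CH2 → C:1 H:2
  CH2 → C:1 H:2
  CH2 → C:1 H:2
  CH2NH2 → C:1 H:4 N:1
Element totals:
  C: 6
  H: 14
  F: 1
  N: 1
Molecular formula: C6H14FN.
DoU = (2C + 2 + N − H − X) / 2 = (2·6 + 2 + 1 − 14 − 1) / 2 = 0.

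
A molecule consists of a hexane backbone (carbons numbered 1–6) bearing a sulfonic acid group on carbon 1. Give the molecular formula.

C6H14O3S

Atom tally by fragment:
  HO3SCH2 → C:1 H:3 S:1 O:3
  CH2 → C:1 H:2
  CH2 → C:1 H:2
  CH2 → C:1 H:2
  CH2 → C:1 H:2
  CH3 → C:1 H:3
Element totals:
  C: 6
  H: 14
  O: 3
  S: 1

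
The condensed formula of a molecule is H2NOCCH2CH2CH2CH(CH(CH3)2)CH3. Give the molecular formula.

Element totals:
  C: 9
  H: 19
  N: 1
  O: 1

C9H19NO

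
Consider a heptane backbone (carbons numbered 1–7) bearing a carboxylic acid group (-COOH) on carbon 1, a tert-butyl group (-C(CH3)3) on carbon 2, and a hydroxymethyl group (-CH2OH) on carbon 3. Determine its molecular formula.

C13H26O3

Atom tally by fragment:
  HOOCCH2 → C:2 H:3 O:2
  CH(C(CH3)3) → C:5 H:10
  CH(CH2OH) → C:2 H:4 O:1
  CH2 → C:1 H:2
  CH2 → C:1 H:2
  CH2 → C:1 H:2
  CH3 → C:1 H:3
Element totals:
  C: 13
  H: 26
  O: 3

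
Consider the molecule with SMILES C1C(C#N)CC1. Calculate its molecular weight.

81.12 g/mol

Atom tally by fragment:
  cyclobutane ring core → C:4 H:8
  (− 1 ring H displaced by substituents)
  + CN → C:1 N:1
Element totals:
  C: 5
  H: 7
  N: 1
Molecular formula: C5H7N.
  M = 5(12.011) + 7(1.008) + 14.007
    = 60.055 + 7.056 + 14.007 = 81.118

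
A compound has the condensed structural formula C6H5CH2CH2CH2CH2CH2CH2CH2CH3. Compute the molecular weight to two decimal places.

190.33 g/mol

Element totals:
  C: 14
  H: 22
Molecular formula: C14H22.
  M = 14(12.011) + 22(1.008)
    = 168.154 + 22.176 = 190.330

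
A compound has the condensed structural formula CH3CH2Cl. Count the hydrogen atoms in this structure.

Atom tally by fragment:
  CH3 → C:1 H:3
  CH2Cl → C:1 H:2 Cl:1
Element totals:
  C: 2
  H: 5
  Cl: 1

5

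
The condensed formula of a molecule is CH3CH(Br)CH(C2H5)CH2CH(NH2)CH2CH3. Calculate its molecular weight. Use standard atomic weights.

Atom tally by fragment:
  CH3 → C:1 H:3
  CH(Br) → C:1 H:1 Br:1
  CH(C2H5) → C:3 H:6
  CH2 → C:1 H:2
  CH(NH2) → C:1 H:3 N:1
  CH2 → C:1 H:2
  CH3 → C:1 H:3
Element totals:
  C: 9
  H: 20
  Br: 1
  N: 1
Molecular formula: C9H20BrN.
  M = 9(12.011) + 20(1.008) + 79.904 + 14.007
    = 108.099 + 20.160 + 79.904 + 14.007 = 222.170

222.17 g/mol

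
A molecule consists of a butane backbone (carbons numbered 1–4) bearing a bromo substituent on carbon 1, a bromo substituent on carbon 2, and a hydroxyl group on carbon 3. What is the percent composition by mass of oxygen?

6.90%

Atom tally by fragment:
  BrCH2 → C:1 H:2 Br:1
  CH(Br) → C:1 H:1 Br:1
  CH(OH) → C:1 H:2 O:1
  CH3 → C:1 H:3
Element totals:
  C: 4
  H: 8
  Br: 2
  O: 1
Molecular formula: C4H8Br2O.
Molar mass = 231.915 g/mol.
Mass from O: 1 × 15.999 = 15.999 g/mol.
%O = 15.999 / 231.915 × 100 = 6.90%.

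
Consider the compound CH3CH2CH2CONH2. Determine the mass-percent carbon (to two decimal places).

55.15%

Atom tally by fragment:
  CH3 → C:1 H:3
  CH2 → C:1 H:2
  CH2CONH2 → C:2 H:4 O:1 N:1
Element totals:
  C: 4
  H: 9
  N: 1
  O: 1
Molecular formula: C4H9NO.
Molar mass = 87.122 g/mol.
Mass from C: 4 × 12.011 = 48.044 g/mol.
%C = 48.044 / 87.122 × 100 = 55.15%.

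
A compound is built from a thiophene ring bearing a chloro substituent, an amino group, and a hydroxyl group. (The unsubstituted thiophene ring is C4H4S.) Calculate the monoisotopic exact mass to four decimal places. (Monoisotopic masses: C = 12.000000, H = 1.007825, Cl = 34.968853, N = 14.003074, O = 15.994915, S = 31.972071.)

148.9702

Atom tally by fragment:
  thiophene ring core → C:4 H:4 S:1
  (− 3 ring H displaced by substituents)
  + Cl → Cl:1
  + NH2 → N:1 H:2
  + OH → O:1 H:1
Element totals:
  C: 4
  H: 4
  Cl: 1
  N: 1
  O: 1
  S: 1
Molecular formula: C4H4ClNOS.
  M = 4(12.0) + 4(1.007825) + 34.968853 + 14.003074 + 15.994915 + 31.972071
    = 48.000000 + 4.031300 + 34.968853 + 14.003074 + 15.994915 + 31.972071 = 148.970213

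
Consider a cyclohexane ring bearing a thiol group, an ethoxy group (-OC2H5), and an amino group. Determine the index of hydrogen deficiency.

1

Atom tally by fragment:
  cyclohexane ring core → C:6 H:12
  (− 3 ring H displaced by substituents)
  + SH → S:1 H:1
  + OC2H5 → C:2 H:5 O:1
  + NH2 → N:1 H:2
Element totals:
  C: 8
  H: 17
  N: 1
  O: 1
  S: 1
Molecular formula: C8H17NOS.
DoU = (2C + 2 + N − H − X) / 2 = (2·8 + 2 + 1 − 17 − 0) / 2 = 1.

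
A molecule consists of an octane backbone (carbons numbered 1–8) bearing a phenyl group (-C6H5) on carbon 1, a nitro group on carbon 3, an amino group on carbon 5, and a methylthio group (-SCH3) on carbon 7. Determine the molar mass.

Atom tally by fragment:
  C6H5CH2 → C:7 H:7
  CH2 → C:1 H:2
  CH(NO2) → C:1 H:1 N:1 O:2
  CH2 → C:1 H:2
  CH(NH2) → C:1 H:3 N:1
  CH2 → C:1 H:2
  CH(SCH3) → C:2 H:4 S:1
  CH3 → C:1 H:3
Element totals:
  C: 15
  H: 24
  N: 2
  O: 2
  S: 1
Molecular formula: C15H24N2O2S.
  M = 15(12.011) + 24(1.008) + 2(14.007) + 2(15.999) + 32.06
    = 180.165 + 24.192 + 28.014 + 31.998 + 32.060 = 296.429

296.43 g/mol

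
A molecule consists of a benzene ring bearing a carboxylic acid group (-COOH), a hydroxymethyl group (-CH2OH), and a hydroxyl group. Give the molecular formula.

Atom tally by fragment:
  benzene ring core → C:6 H:6
  (− 3 ring H displaced by substituents)
  + COOH → C:1 H:1 O:2
  + CH2OH → C:1 H:3 O:1
  + OH → O:1 H:1
Element totals:
  C: 8
  H: 8
  O: 4

C8H8O4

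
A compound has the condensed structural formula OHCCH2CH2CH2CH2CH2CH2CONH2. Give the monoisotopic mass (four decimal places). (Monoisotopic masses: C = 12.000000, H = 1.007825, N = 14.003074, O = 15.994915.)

Atom tally by fragment:
  OHCCH2 → C:2 H:3 O:1
  CH2 → C:1 H:2
  CH2 → C:1 H:2
  CH2 → C:1 H:2
  CH2 → C:1 H:2
  CH2CONH2 → C:2 H:4 O:1 N:1
Element totals:
  C: 8
  H: 15
  N: 1
  O: 2
Molecular formula: C8H15NO2.
  M = 8(12.0) + 15(1.007825) + 14.003074 + 2(15.994915)
    = 96.000000 + 15.117375 + 14.003074 + 31.989830 = 157.110279

157.1103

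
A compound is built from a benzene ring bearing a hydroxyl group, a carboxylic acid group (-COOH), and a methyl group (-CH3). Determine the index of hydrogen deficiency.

5

Atom tally by fragment:
  benzene ring core → C:6 H:6
  (− 3 ring H displaced by substituents)
  + OH → O:1 H:1
  + COOH → C:1 H:1 O:2
  + CH3 → C:1 H:3
Element totals:
  C: 8
  H: 8
  O: 3
Molecular formula: C8H8O3.
DoU = (2C + 2 + N − H − X) / 2 = (2·8 + 2 + 0 − 8 − 0) / 2 = 5.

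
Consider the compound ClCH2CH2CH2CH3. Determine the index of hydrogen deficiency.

Atom tally by fragment:
  ClCH2 → C:1 H:2 Cl:1
  CH2 → C:1 H:2
  CH2 → C:1 H:2
  CH3 → C:1 H:3
Element totals:
  C: 4
  H: 9
  Cl: 1
Molecular formula: C4H9Cl.
DoU = (2C + 2 + N − H − X) / 2 = (2·4 + 2 + 0 − 9 − 1) / 2 = 0.

0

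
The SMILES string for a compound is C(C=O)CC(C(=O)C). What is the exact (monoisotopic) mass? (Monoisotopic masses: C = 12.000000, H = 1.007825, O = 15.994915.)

114.0681

Atom tally by fragment:
  OHCCH2 → C:2 H:3 O:1
  CH2 → C:1 H:2
  CH2COCH3 → C:3 H:5 O:1
Element totals:
  C: 6
  H: 10
  O: 2
Molecular formula: C6H10O2.
  M = 6(12.0) + 10(1.007825) + 2(15.994915)
    = 72.000000 + 10.078250 + 31.989830 = 114.068080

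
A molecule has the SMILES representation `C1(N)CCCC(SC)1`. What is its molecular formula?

Atom tally by fragment:
  cyclopentane ring core → C:5 H:10
  (− 2 ring H displaced by substituents)
  + NH2 → N:1 H:2
  + SCH3 → C:1 H:3 S:1
Element totals:
  C: 6
  H: 13
  N: 1
  S: 1

C6H13NS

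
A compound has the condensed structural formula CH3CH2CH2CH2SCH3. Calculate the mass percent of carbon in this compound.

Atom tally by fragment:
  CH3 → C:1 H:3
  CH2 → C:1 H:2
  CH2 → C:1 H:2
  CH2SCH3 → C:2 H:5 S:1
Element totals:
  C: 5
  H: 12
  S: 1
Molecular formula: C5H12S.
Molar mass = 104.211 g/mol.
Mass from C: 5 × 12.011 = 60.055 g/mol.
%C = 60.055 / 104.211 × 100 = 57.63%.

57.63%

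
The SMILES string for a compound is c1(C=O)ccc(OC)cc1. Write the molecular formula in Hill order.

C8H8O2

Atom tally by fragment:
  benzene ring core → C:6 H:6
  (− 2 ring H displaced by substituents)
  + CHO → C:1 H:1 O:1
  + OCH3 → C:1 H:3 O:1
Element totals:
  C: 8
  H: 8
  O: 2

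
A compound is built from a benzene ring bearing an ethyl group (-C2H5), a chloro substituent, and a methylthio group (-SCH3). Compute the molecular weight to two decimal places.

186.70 g/mol

Atom tally by fragment:
  benzene ring core → C:6 H:6
  (− 3 ring H displaced by substituents)
  + C2H5 → C:2 H:5
  + Cl → Cl:1
  + SCH3 → C:1 H:3 S:1
Element totals:
  C: 9
  H: 11
  Cl: 1
  S: 1
Molecular formula: C9H11ClS.
  M = 9(12.011) + 11(1.008) + 35.45 + 32.06
    = 108.099 + 11.088 + 35.450 + 32.060 = 186.697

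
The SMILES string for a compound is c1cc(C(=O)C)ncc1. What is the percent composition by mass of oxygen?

13.21%

Atom tally by fragment:
  pyridine ring core → C:5 H:5 N:1
  (− 1 ring H displaced by substituents)
  + COCH3 → C:2 H:3 O:1
Element totals:
  C: 7
  H: 7
  N: 1
  O: 1
Molecular formula: C7H7NO.
Molar mass = 121.139 g/mol.
Mass from O: 1 × 15.999 = 15.999 g/mol.
%O = 15.999 / 121.139 × 100 = 13.21%.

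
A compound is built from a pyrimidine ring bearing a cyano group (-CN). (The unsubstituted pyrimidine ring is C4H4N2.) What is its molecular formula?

C5H3N3

Atom tally by fragment:
  pyrimidine ring core → C:4 H:4 N:2
  (− 1 ring H displaced by substituents)
  + CN → C:1 N:1
Element totals:
  C: 5
  H: 3
  N: 3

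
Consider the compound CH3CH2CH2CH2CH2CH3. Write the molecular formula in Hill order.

Element totals:
  C: 6
  H: 14

C6H14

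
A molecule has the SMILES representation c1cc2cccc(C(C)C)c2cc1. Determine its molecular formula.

Atom tally by fragment:
  naphthalene ring system core → C:10 H:8
  (− 1 ring H displaced by substituents)
  + CH(CH3)2 → C:3 H:7
Element totals:
  C: 13
  H: 14

C13H14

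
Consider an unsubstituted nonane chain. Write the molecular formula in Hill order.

Atom tally by fragment:
  CH3 → C:1 H:3
  CH2 → C:1 H:2
  CH2 → C:1 H:2
  CH2 → C:1 H:2
  CH2 → C:1 H:2
  CH2 → C:1 H:2
  CH2 → C:1 H:2
  CH2 → C:1 H:2
  CH3 → C:1 H:3
Element totals:
  C: 9
  H: 20

C9H20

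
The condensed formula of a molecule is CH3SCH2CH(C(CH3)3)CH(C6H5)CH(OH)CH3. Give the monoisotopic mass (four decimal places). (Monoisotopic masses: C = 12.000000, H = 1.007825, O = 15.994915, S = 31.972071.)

266.1704

Atom tally by fragment:
  CH3SCH2 → C:2 H:5 S:1
  CH(C(CH3)3) → C:5 H:10
  CH(C6H5) → C:7 H:6
  CH(OH) → C:1 H:2 O:1
  CH3 → C:1 H:3
Element totals:
  C: 16
  H: 26
  O: 1
  S: 1
Molecular formula: C16H26OS.
  M = 16(12.0) + 26(1.007825) + 15.994915 + 31.972071
    = 192.000000 + 26.203450 + 15.994915 + 31.972071 = 266.170436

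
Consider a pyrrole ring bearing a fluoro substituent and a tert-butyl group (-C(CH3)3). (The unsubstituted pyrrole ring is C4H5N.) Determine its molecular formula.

C8H12FN

Atom tally by fragment:
  pyrrole ring core → C:4 H:5 N:1
  (− 2 ring H displaced by substituents)
  + F → F:1
  + C(CH3)3 → C:4 H:9
Element totals:
  C: 8
  H: 12
  F: 1
  N: 1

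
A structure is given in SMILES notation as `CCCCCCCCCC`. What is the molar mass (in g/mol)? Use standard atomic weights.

142.29 g/mol

Atom tally by fragment:
  CH3 → C:1 H:3
  CH2 → C:1 H:2
  CH2 → C:1 H:2
  CH2 → C:1 H:2
  CH2 → C:1 H:2
  CH2 → C:1 H:2
  CH2 → C:1 H:2
  CH2 → C:1 H:2
  CH2 → C:1 H:2
  CH3 → C:1 H:3
Element totals:
  C: 10
  H: 22
Molecular formula: C10H22.
  M = 10(12.011) + 22(1.008)
    = 120.110 + 22.176 = 142.286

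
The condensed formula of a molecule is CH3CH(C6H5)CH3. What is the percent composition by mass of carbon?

89.94%

Atom tally by fragment:
  CH3 → C:1 H:3
  CH(C6H5) → C:7 H:6
  CH3 → C:1 H:3
Element totals:
  C: 9
  H: 12
Molecular formula: C9H12.
Molar mass = 120.195 g/mol.
Mass from C: 9 × 12.011 = 108.099 g/mol.
%C = 108.099 / 120.195 × 100 = 89.94%.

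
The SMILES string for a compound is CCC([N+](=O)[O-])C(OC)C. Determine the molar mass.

147.17 g/mol

Atom tally by fragment:
  CH3 → C:1 H:3
  CH2 → C:1 H:2
  CH(NO2) → C:1 H:1 N:1 O:2
  CH(OCH3) → C:2 H:4 O:1
  CH3 → C:1 H:3
Element totals:
  C: 6
  H: 13
  N: 1
  O: 3
Molecular formula: C6H13NO3.
  M = 6(12.011) + 13(1.008) + 14.007 + 3(15.999)
    = 72.066 + 13.104 + 14.007 + 47.997 = 147.174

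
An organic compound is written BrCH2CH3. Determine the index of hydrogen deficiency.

0

Atom tally by fragment:
  BrCH2 → C:1 H:2 Br:1
  CH3 → C:1 H:3
Element totals:
  C: 2
  H: 5
  Br: 1
Molecular formula: C2H5Br.
DoU = (2C + 2 + N − H − X) / 2 = (2·2 + 2 + 0 − 5 − 1) / 2 = 0.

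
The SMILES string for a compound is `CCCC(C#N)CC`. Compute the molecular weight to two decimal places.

Atom tally by fragment:
  CH3 → C:1 H:3
  CH2 → C:1 H:2
  CH2 → C:1 H:2
  CH(CN) → C:2 H:1 N:1
  CH2 → C:1 H:2
  CH3 → C:1 H:3
Element totals:
  C: 7
  H: 13
  N: 1
Molecular formula: C7H13N.
  M = 7(12.011) + 13(1.008) + 14.007
    = 84.077 + 13.104 + 14.007 = 111.188

111.19 g/mol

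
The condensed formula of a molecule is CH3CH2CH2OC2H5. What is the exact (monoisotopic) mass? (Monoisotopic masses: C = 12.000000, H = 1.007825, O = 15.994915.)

88.0888

Atom tally by fragment:
  CH3 → C:1 H:3
  CH2 → C:1 H:2
  CH2OC2H5 → C:3 H:7 O:1
Element totals:
  C: 5
  H: 12
  O: 1
Molecular formula: C5H12O.
  M = 5(12.0) + 12(1.007825) + 15.994915
    = 60.000000 + 12.093900 + 15.994915 = 88.088815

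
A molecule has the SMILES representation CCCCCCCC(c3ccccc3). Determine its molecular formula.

C14H22

Atom tally by fragment:
  CH3 → C:1 H:3
  CH2 → C:1 H:2
  CH2 → C:1 H:2
  CH2 → C:1 H:2
  CH2 → C:1 H:2
  CH2 → C:1 H:2
  CH2 → C:1 H:2
  CH2C6H5 → C:7 H:7
Element totals:
  C: 14
  H: 22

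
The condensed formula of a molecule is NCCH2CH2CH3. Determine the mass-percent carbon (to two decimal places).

69.52%

Atom tally by fragment:
  NCCH2 → C:2 H:2 N:1
  CH2 → C:1 H:2
  CH3 → C:1 H:3
Element totals:
  C: 4
  H: 7
  N: 1
Molecular formula: C4H7N.
Molar mass = 69.107 g/mol.
Mass from C: 4 × 12.011 = 48.044 g/mol.
%C = 48.044 / 69.107 × 100 = 69.52%.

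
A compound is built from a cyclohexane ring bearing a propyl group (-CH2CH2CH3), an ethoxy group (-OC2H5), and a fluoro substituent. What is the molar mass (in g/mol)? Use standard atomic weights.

188.29 g/mol

Atom tally by fragment:
  cyclohexane ring core → C:6 H:12
  (− 3 ring H displaced by substituents)
  + CH2CH2CH3 → C:3 H:7
  + OC2H5 → C:2 H:5 O:1
  + F → F:1
Element totals:
  C: 11
  H: 21
  F: 1
  O: 1
Molecular formula: C11H21FO.
  M = 11(12.011) + 21(1.008) + 18.998 + 15.999
    = 132.121 + 21.168 + 18.998 + 15.999 = 188.286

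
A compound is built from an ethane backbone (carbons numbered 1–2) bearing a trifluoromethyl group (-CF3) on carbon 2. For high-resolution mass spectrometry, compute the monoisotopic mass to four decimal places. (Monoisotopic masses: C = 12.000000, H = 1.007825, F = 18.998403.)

Atom tally by fragment:
  CH3 → C:1 H:3
  CH2CF3 → C:2 H:2 F:3
Element totals:
  C: 3
  H: 5
  F: 3
Molecular formula: C3H5F3.
  M = 3(12.0) + 5(1.007825) + 3(18.998403)
    = 36.000000 + 5.039125 + 56.995209 = 98.034334

98.0343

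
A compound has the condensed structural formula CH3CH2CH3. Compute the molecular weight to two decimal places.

44.10 g/mol

Element totals:
  C: 3
  H: 8
Molecular formula: C3H8.
  M = 3(12.011) + 8(1.008)
    = 36.033 + 8.064 = 44.097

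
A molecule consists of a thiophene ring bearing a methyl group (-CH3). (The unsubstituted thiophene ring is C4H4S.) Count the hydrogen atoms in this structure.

6

Atom tally by fragment:
  thiophene ring core → C:4 H:4 S:1
  (− 1 ring H displaced by substituents)
  + CH3 → C:1 H:3
Element totals:
  C: 5
  H: 6
  S: 1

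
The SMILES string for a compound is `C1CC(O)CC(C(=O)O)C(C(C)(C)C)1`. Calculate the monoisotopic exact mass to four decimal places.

200.1412

Atom tally by fragment:
  cyclohexane ring core → C:6 H:12
  (− 3 ring H displaced by substituents)
  + OH → O:1 H:1
  + COOH → C:1 H:1 O:2
  + C(CH3)3 → C:4 H:9
Element totals:
  C: 11
  H: 20
  O: 3
Molecular formula: C11H20O3.
  M = 11(12.0) + 20(1.007825) + 3(15.994915)
    = 132.000000 + 20.156500 + 47.984745 = 200.141245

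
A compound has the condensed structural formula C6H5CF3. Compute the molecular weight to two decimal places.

Atom tally by fragment:
  benzene ring core → C:6 H:6
  (− 1 ring H displaced by substituents)
  + CF3 → C:1 F:3
Element totals:
  C: 7
  H: 5
  F: 3
Molecular formula: C7H5F3.
  M = 7(12.011) + 5(1.008) + 3(18.998)
    = 84.077 + 5.040 + 56.994 = 146.111

146.11 g/mol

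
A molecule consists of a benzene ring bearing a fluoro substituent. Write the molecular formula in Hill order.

C6H5F

Atom tally by fragment:
  benzene ring core → C:6 H:6
  (− 1 ring H displaced by substituents)
  + F → F:1
Element totals:
  C: 6
  H: 5
  F: 1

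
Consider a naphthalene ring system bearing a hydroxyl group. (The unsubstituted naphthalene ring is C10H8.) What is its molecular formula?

Atom tally by fragment:
  naphthalene ring system core → C:10 H:8
  (− 1 ring H displaced by substituents)
  + OH → O:1 H:1
Element totals:
  C: 10
  H: 8
  O: 1

C10H8O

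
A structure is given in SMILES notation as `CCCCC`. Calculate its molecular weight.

Atom tally by fragment:
  CH3 → C:1 H:3
  CH2 → C:1 H:2
  CH2 → C:1 H:2
  CH2 → C:1 H:2
  CH3 → C:1 H:3
Element totals:
  C: 5
  H: 12
Molecular formula: C5H12.
  M = 5(12.011) + 12(1.008)
    = 60.055 + 12.096 = 72.151

72.15 g/mol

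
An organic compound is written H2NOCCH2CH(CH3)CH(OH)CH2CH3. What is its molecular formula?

C7H15NO2

Element totals:
  C: 7
  H: 15
  N: 1
  O: 2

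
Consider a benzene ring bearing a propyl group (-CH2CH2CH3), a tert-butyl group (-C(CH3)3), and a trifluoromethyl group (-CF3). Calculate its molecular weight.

Atom tally by fragment:
  benzene ring core → C:6 H:6
  (− 3 ring H displaced by substituents)
  + CH2CH2CH3 → C:3 H:7
  + C(CH3)3 → C:4 H:9
  + CF3 → C:1 F:3
Element totals:
  C: 14
  H: 19
  F: 3
Molecular formula: C14H19F3.
  M = 14(12.011) + 19(1.008) + 3(18.998)
    = 168.154 + 19.152 + 56.994 = 244.300

244.30 g/mol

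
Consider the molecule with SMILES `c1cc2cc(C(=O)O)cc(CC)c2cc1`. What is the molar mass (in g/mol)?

200.24 g/mol

Atom tally by fragment:
  naphthalene ring system core → C:10 H:8
  (− 2 ring H displaced by substituents)
  + COOH → C:1 H:1 O:2
  + C2H5 → C:2 H:5
Element totals:
  C: 13
  H: 12
  O: 2
Molecular formula: C13H12O2.
  M = 13(12.011) + 12(1.008) + 2(15.999)
    = 156.143 + 12.096 + 31.998 = 200.237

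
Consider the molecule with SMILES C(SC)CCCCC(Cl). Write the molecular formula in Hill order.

Atom tally by fragment:
  CH3SCH2 → C:2 H:5 S:1
  CH2 → C:1 H:2
  CH2 → C:1 H:2
  CH2 → C:1 H:2
  CH2 → C:1 H:2
  CH2Cl → C:1 H:2 Cl:1
Element totals:
  C: 7
  H: 15
  Cl: 1
  S: 1

C7H15ClS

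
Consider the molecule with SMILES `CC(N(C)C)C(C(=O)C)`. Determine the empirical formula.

Atom tally by fragment:
  CH3 → C:1 H:3
  CH(N(CH3)2) → C:3 H:7 N:1
  CH2COCH3 → C:3 H:5 O:1
Element totals:
  C: 7
  H: 15
  N: 1
  O: 1
Molecular formula: C7H15NO.
gcd of subscripts (7, 15, 1, 1) = 1, so the empirical formula equals the molecular formula.

C7H15NO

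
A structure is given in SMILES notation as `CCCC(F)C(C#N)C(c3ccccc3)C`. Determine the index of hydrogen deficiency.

6

Atom tally by fragment:
  CH3 → C:1 H:3
  CH2 → C:1 H:2
  CH2 → C:1 H:2
  CH(F) → C:1 H:1 F:1
  CH(CN) → C:2 H:1 N:1
  CH(C6H5) → C:7 H:6
  CH3 → C:1 H:3
Element totals:
  C: 14
  H: 18
  F: 1
  N: 1
Molecular formula: C14H18FN.
DoU = (2C + 2 + N − H − X) / 2 = (2·14 + 2 + 1 − 18 − 1) / 2 = 6.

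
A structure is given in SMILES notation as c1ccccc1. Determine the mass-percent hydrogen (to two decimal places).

Atom tally by fragment:
  benzene ring core → C:6 H:6
Element totals:
  C: 6
  H: 6
Molecular formula: C6H6.
Molar mass = 78.114 g/mol.
Mass from H: 6 × 1.008 = 6.048 g/mol.
%H = 6.048 / 78.114 × 100 = 7.74%.

7.74%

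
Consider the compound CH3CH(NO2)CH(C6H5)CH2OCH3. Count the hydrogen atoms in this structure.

Atom tally by fragment:
  CH3 → C:1 H:3
  CH(NO2) → C:1 H:1 N:1 O:2
  CH(C6H5) → C:7 H:6
  CH2OCH3 → C:2 H:5 O:1
Element totals:
  C: 11
  H: 15
  N: 1
  O: 3

15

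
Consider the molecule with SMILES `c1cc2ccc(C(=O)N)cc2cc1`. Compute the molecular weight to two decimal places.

Atom tally by fragment:
  naphthalene ring system core → C:10 H:8
  (− 1 ring H displaced by substituents)
  + CONH2 → C:1 H:2 O:1 N:1
Element totals:
  C: 11
  H: 9
  N: 1
  O: 1
Molecular formula: C11H9NO.
  M = 11(12.011) + 9(1.008) + 14.007 + 15.999
    = 132.121 + 9.072 + 14.007 + 15.999 = 171.199

171.20 g/mol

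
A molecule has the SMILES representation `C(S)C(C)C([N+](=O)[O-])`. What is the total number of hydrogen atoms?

9

Atom tally by fragment:
  HSCH2 → C:1 H:3 S:1
  CH(CH3) → C:2 H:4
  CH2NO2 → C:1 H:2 N:1 O:2
Element totals:
  C: 4
  H: 9
  N: 1
  O: 2
  S: 1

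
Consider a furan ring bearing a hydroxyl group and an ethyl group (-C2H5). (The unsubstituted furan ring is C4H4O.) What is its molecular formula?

Atom tally by fragment:
  furan ring core → C:4 H:4 O:1
  (− 2 ring H displaced by substituents)
  + OH → O:1 H:1
  + C2H5 → C:2 H:5
Element totals:
  C: 6
  H: 8
  O: 2

C6H8O2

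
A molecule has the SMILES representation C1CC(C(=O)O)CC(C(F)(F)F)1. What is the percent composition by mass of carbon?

46.16%

Atom tally by fragment:
  cyclopentane ring core → C:5 H:10
  (− 2 ring H displaced by substituents)
  + COOH → C:1 H:1 O:2
  + CF3 → C:1 F:3
Element totals:
  C: 7
  H: 9
  F: 3
  O: 2
Molecular formula: C7H9F3O2.
Molar mass = 182.141 g/mol.
Mass from C: 7 × 12.011 = 84.077 g/mol.
%C = 84.077 / 182.141 × 100 = 46.16%.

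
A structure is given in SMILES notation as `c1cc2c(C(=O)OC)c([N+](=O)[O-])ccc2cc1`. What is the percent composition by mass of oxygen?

Atom tally by fragment:
  naphthalene ring system core → C:10 H:8
  (− 2 ring H displaced by substituents)
  + COOCH3 → C:2 H:3 O:2
  + NO2 → N:1 O:2
Element totals:
  C: 12
  H: 9
  N: 1
  O: 4
Molecular formula: C12H9NO4.
Molar mass = 231.207 g/mol.
Mass from O: 4 × 15.999 = 63.996 g/mol.
%O = 63.996 / 231.207 × 100 = 27.68%.

27.68%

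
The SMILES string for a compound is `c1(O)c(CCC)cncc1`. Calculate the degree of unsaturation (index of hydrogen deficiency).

4

Atom tally by fragment:
  pyridine ring core → C:5 H:5 N:1
  (− 2 ring H displaced by substituents)
  + OH → O:1 H:1
  + CH2CH2CH3 → C:3 H:7
Element totals:
  C: 8
  H: 11
  N: 1
  O: 1
Molecular formula: C8H11NO.
DoU = (2C + 2 + N − H − X) / 2 = (2·8 + 2 + 1 − 11 − 0) / 2 = 4.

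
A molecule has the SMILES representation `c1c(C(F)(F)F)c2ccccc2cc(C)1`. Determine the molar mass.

Atom tally by fragment:
  naphthalene ring system core → C:10 H:8
  (− 2 ring H displaced by substituents)
  + CF3 → C:1 F:3
  + CH3 → C:1 H:3
Element totals:
  C: 12
  H: 9
  F: 3
Molecular formula: C12H9F3.
  M = 12(12.011) + 9(1.008) + 3(18.998)
    = 144.132 + 9.072 + 56.994 = 210.198

210.20 g/mol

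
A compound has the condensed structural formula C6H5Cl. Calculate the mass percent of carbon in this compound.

64.03%

Atom tally by fragment:
  benzene ring core → C:6 H:6
  (− 1 ring H displaced by substituents)
  + Cl → Cl:1
Element totals:
  C: 6
  H: 5
  Cl: 1
Molecular formula: C6H5Cl.
Molar mass = 112.556 g/mol.
Mass from C: 6 × 12.011 = 72.066 g/mol.
%C = 72.066 / 112.556 × 100 = 64.03%.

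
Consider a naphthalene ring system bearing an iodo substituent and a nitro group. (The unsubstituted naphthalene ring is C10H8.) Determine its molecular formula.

Atom tally by fragment:
  naphthalene ring system core → C:10 H:8
  (− 2 ring H displaced by substituents)
  + I → I:1
  + NO2 → N:1 O:2
Element totals:
  C: 10
  H: 6
  I: 1
  N: 1
  O: 2

C10H6INO2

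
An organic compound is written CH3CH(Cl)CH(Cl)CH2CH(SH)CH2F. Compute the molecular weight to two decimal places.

205.11 g/mol

Atom tally by fragment:
  CH3 → C:1 H:3
  CH(Cl) → C:1 H:1 Cl:1
  CH(Cl) → C:1 H:1 Cl:1
  CH2 → C:1 H:2
  CH(SH) → C:1 H:2 S:1
  CH2F → C:1 H:2 F:1
Element totals:
  C: 6
  H: 11
  Cl: 2
  F: 1
  S: 1
Molecular formula: C6H11Cl2FS.
  M = 6(12.011) + 11(1.008) + 2(35.45) + 18.998 + 32.06
    = 72.066 + 11.088 + 70.900 + 18.998 + 32.060 = 205.112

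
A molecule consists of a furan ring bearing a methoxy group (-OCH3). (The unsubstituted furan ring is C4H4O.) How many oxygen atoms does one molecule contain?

Atom tally by fragment:
  furan ring core → C:4 H:4 O:1
  (− 1 ring H displaced by substituents)
  + OCH3 → C:1 H:3 O:1
Element totals:
  C: 5
  H: 6
  O: 2

2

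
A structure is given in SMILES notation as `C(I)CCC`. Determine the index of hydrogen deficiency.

Atom tally by fragment:
  ICH2 → C:1 H:2 I:1
  CH2 → C:1 H:2
  CH2 → C:1 H:2
  CH3 → C:1 H:3
Element totals:
  C: 4
  H: 9
  I: 1
Molecular formula: C4H9I.
DoU = (2C + 2 + N − H − X) / 2 = (2·4 + 2 + 0 − 9 − 1) / 2 = 0.

0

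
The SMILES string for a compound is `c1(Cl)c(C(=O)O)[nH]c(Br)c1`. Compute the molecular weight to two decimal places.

Atom tally by fragment:
  pyrrole ring core → C:4 H:5 N:1
  (− 3 ring H displaced by substituents)
  + Cl → Cl:1
  + COOH → C:1 H:1 O:2
  + Br → Br:1
Element totals:
  C: 5
  H: 3
  Br: 1
  Cl: 1
  N: 1
  O: 2
Molecular formula: C5H3BrClNO2.
  M = 5(12.011) + 3(1.008) + 79.904 + 35.45 + 14.007 + 2(15.999)
    = 60.055 + 3.024 + 79.904 + 35.450 + 14.007 + 31.998 = 224.438

224.44 g/mol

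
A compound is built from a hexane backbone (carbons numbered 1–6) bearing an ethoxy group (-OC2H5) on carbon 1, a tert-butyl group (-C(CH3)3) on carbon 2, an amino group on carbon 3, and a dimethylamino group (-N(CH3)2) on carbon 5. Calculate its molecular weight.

244.42 g/mol

Atom tally by fragment:
  C2H5OCH2 → C:3 H:7 O:1
  CH(C(CH3)3) → C:5 H:10
  CH(NH2) → C:1 H:3 N:1
  CH2 → C:1 H:2
  CH(N(CH3)2) → C:3 H:7 N:1
  CH3 → C:1 H:3
Element totals:
  C: 14
  H: 32
  N: 2
  O: 1
Molecular formula: C14H32N2O.
  M = 14(12.011) + 32(1.008) + 2(14.007) + 15.999
    = 168.154 + 32.256 + 28.014 + 15.999 = 244.423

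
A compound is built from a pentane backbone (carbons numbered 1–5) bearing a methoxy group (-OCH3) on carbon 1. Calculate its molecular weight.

Atom tally by fragment:
  CH3OCH2 → C:2 H:5 O:1
  CH2 → C:1 H:2
  CH2 → C:1 H:2
  CH2 → C:1 H:2
  CH3 → C:1 H:3
Element totals:
  C: 6
  H: 14
  O: 1
Molecular formula: C6H14O.
  M = 6(12.011) + 14(1.008) + 15.999
    = 72.066 + 14.112 + 15.999 = 102.177

102.18 g/mol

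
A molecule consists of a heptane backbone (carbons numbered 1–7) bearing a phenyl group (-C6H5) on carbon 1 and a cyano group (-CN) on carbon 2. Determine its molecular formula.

C14H19N

Atom tally by fragment:
  C6H5CH2 → C:7 H:7
  CH(CN) → C:2 H:1 N:1
  CH2 → C:1 H:2
  CH2 → C:1 H:2
  CH2 → C:1 H:2
  CH2 → C:1 H:2
  CH3 → C:1 H:3
Element totals:
  C: 14
  H: 19
  N: 1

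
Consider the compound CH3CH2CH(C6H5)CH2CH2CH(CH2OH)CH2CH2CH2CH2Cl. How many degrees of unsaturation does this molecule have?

Element totals:
  C: 17
  H: 27
  Cl: 1
  O: 1
Molecular formula: C17H27ClO.
DoU = (2C + 2 + N − H − X) / 2 = (2·17 + 2 + 0 − 27 − 1) / 2 = 4.

4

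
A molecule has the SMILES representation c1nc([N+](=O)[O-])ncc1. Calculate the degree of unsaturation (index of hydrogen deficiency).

5

Atom tally by fragment:
  pyrimidine ring core → C:4 H:4 N:2
  (− 1 ring H displaced by substituents)
  + NO2 → N:1 O:2
Element totals:
  C: 4
  H: 3
  N: 3
  O: 2
Molecular formula: C4H3N3O2.
DoU = (2C + 2 + N − H − X) / 2 = (2·4 + 2 + 3 − 3 − 0) / 2 = 5.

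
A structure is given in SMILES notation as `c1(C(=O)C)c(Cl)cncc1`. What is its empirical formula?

Atom tally by fragment:
  pyridine ring core → C:5 H:5 N:1
  (− 2 ring H displaced by substituents)
  + COCH3 → C:2 H:3 O:1
  + Cl → Cl:1
Element totals:
  C: 7
  H: 6
  Cl: 1
  N: 1
  O: 1
Molecular formula: C7H6ClNO.
gcd of subscripts (7, 1, 6, 1, 1) = 1, so the empirical formula equals the molecular formula.

C7H6ClNO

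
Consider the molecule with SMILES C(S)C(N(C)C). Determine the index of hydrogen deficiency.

Atom tally by fragment:
  HSCH2 → C:1 H:3 S:1
  CH2N(CH3)2 → C:3 H:8 N:1
Element totals:
  C: 4
  H: 11
  N: 1
  S: 1
Molecular formula: C4H11NS.
DoU = (2C + 2 + N − H − X) / 2 = (2·4 + 2 + 1 − 11 − 0) / 2 = 0.

0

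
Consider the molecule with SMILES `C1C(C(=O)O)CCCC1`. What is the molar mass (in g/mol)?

Atom tally by fragment:
  cyclohexane ring core → C:6 H:12
  (− 1 ring H displaced by substituents)
  + COOH → C:1 H:1 O:2
Element totals:
  C: 7
  H: 12
  O: 2
Molecular formula: C7H12O2.
  M = 7(12.011) + 12(1.008) + 2(15.999)
    = 84.077 + 12.096 + 31.998 = 128.171

128.17 g/mol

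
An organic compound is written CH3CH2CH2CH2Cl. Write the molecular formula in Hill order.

C4H9Cl

Element totals:
  C: 4
  H: 9
  Cl: 1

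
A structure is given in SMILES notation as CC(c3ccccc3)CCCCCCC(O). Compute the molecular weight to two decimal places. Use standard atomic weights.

220.36 g/mol

Atom tally by fragment:
  CH3 → C:1 H:3
  CH(C6H5) → C:7 H:6
  CH2 → C:1 H:2
  CH2 → C:1 H:2
  CH2 → C:1 H:2
  CH2 → C:1 H:2
  CH2 → C:1 H:2
  CH2 → C:1 H:2
  CH2OH → C:1 H:3 O:1
Element totals:
  C: 15
  H: 24
  O: 1
Molecular formula: C15H24O.
  M = 15(12.011) + 24(1.008) + 15.999
    = 180.165 + 24.192 + 15.999 = 220.356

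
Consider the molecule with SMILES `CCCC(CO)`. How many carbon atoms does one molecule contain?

Atom tally by fragment:
  CH3 → C:1 H:3
  CH2 → C:1 H:2
  CH2 → C:1 H:2
  CH2CH2OH → C:2 H:5 O:1
Element totals:
  C: 5
  H: 12
  O: 1

5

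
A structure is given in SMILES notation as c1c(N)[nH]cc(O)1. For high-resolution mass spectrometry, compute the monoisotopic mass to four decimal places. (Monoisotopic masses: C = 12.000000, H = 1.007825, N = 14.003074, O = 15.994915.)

98.0480

Atom tally by fragment:
  pyrrole ring core → C:4 H:5 N:1
  (− 2 ring H displaced by substituents)
  + NH2 → N:1 H:2
  + OH → O:1 H:1
Element totals:
  C: 4
  H: 6
  N: 2
  O: 1
Molecular formula: C4H6N2O.
  M = 4(12.0) + 6(1.007825) + 2(14.003074) + 15.994915
    = 48.000000 + 6.046950 + 28.006148 + 15.994915 = 98.048013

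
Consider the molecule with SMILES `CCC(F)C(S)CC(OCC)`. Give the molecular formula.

Atom tally by fragment:
  CH3 → C:1 H:3
  CH2 → C:1 H:2
  CH(F) → C:1 H:1 F:1
  CH(SH) → C:1 H:2 S:1
  CH2 → C:1 H:2
  CH2OC2H5 → C:3 H:7 O:1
Element totals:
  C: 8
  H: 17
  F: 1
  O: 1
  S: 1

C8H17FOS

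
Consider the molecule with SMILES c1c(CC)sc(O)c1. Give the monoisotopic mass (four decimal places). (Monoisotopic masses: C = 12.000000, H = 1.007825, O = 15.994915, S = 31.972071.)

Atom tally by fragment:
  thiophene ring core → C:4 H:4 S:1
  (− 2 ring H displaced by substituents)
  + C2H5 → C:2 H:5
  + OH → O:1 H:1
Element totals:
  C: 6
  H: 8
  O: 1
  S: 1
Molecular formula: C6H8OS.
  M = 6(12.0) + 8(1.007825) + 15.994915 + 31.972071
    = 72.000000 + 8.062600 + 15.994915 + 31.972071 = 128.029586

128.0296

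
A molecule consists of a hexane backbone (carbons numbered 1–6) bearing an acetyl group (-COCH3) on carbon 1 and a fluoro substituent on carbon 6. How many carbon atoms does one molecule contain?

8

Atom tally by fragment:
  CH3COCH2 → C:3 H:5 O:1
  CH2 → C:1 H:2
  CH2 → C:1 H:2
  CH2 → C:1 H:2
  CH2 → C:1 H:2
  CH2F → C:1 H:2 F:1
Element totals:
  C: 8
  H: 15
  F: 1
  O: 1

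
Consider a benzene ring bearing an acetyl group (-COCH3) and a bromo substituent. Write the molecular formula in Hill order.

Atom tally by fragment:
  benzene ring core → C:6 H:6
  (− 2 ring H displaced by substituents)
  + COCH3 → C:2 H:3 O:1
  + Br → Br:1
Element totals:
  C: 8
  H: 7
  Br: 1
  O: 1

C8H7BrO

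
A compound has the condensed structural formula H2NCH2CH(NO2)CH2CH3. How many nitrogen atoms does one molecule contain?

2

Element totals:
  C: 4
  H: 10
  N: 2
  O: 2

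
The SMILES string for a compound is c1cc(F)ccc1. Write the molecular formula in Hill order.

Atom tally by fragment:
  benzene ring core → C:6 H:6
  (− 1 ring H displaced by substituents)
  + F → F:1
Element totals:
  C: 6
  H: 5
  F: 1

C6H5F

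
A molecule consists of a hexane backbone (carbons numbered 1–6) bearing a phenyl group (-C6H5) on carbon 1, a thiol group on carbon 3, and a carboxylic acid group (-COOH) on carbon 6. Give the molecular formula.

C13H18O2S

Atom tally by fragment:
  C6H5CH2 → C:7 H:7
  CH2 → C:1 H:2
  CH(SH) → C:1 H:2 S:1
  CH2 → C:1 H:2
  CH2 → C:1 H:2
  CH2COOH → C:2 H:3 O:2
Element totals:
  C: 13
  H: 18
  O: 2
  S: 1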